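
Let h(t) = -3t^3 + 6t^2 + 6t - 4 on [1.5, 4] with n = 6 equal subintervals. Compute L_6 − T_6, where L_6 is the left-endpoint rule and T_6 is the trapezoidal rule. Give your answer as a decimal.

17.578125

L_6 ≈ -19.4813368.
T_6 ≈ -37.0594618.
L_6 − T_6 = 17.578125.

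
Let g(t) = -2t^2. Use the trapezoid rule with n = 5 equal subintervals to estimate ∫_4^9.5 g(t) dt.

-531.135

Δt = (9.5 − 4)/5 = 1.1.
g(4) = -32, g(5.1) = -52.02, g(6.2) = -76.88, g(7.3) = -106.58, g(8.4) = -141.12, g(9.5) = -180.5.
T_5 = (Δt/2)·[g(t_0) + 2g(t_1) + ... + 2g(t_{4}) + g(t_5)].
Sum = -531.135.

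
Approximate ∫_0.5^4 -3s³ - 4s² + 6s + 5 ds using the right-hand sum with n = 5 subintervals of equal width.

-301.07

Δs = (4 − 0.5)/5 = 0.7.
Right endpoints: 1.2, 1.9, 2.6, 3.3, 4.
f(1.2) = 1.256, f(1.9) = -18.617, f(2.6) = -59.168, f(3.3) = -126.571, f(4) = -227.
Sum = Δs · [f(1.2) + f(1.9) + f(2.6) + f(3.3) + f(4)].
Sum = -301.07.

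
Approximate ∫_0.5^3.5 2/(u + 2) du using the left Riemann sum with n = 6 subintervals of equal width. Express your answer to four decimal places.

1.6913

Δu = (3.5 − 0.5)/6 = 0.5.
Left endpoints: 0.5, 1, 1.5, 2, 2.5, 3.
f(0.5) = 0.8, f(1) = 2/3, f(1.5) = 4/7, f(2) = 0.5, f(2.5) = 4/9, f(3) = 0.4.
Sum = Δu · [f(0.5) + f(1) + f(1.5) + ...].
Sum ≈ 1.6913.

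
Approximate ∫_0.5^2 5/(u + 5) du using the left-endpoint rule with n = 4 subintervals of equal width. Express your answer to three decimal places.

1.243

Δu = (2 − 0.5)/4 = 0.375.
Left endpoints: 0.5, 0.875, 1.25, 1.625.
f(0.5) = 10/11, f(0.875) = 40/47, f(1.25) = 0.8, f(1.625) = 40/53.
Sum = Δu · [f(0.5) + f(0.875) + f(1.25) + f(1.625)].
Sum ≈ 1.243.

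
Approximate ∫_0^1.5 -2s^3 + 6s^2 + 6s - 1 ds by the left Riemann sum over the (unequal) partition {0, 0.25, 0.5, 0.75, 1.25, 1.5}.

Subinterval widths: 0.25, 0.25, 0.25, 0.5, 0.25.
Left endpoints: 0, 0.25, 0.5, 0.75, 1.25.
f(0) = -1, f(0.25) = 0.84375, f(0.5) = 3.25, f(0.75) = 6.03125, f(1.25) = 11.96875.
Sum = Σ Δs_i · f(s_i).
Sum = 6.78125.

6.78125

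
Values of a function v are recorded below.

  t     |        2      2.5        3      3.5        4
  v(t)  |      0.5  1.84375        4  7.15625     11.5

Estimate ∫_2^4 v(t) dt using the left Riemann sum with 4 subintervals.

Δt = 0.5.
Sum = 0.5·[0.5 + 1.84375 + 4 + 7.15625] = 6.75.

6.75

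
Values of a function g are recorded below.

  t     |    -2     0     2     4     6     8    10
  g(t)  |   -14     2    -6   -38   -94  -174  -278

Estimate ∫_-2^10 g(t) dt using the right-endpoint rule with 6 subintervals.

Δt = 2.
Sum = 2·[2 + (-6) + (-38) + (-94) + (-174) + (-278)] = -1176.

-1176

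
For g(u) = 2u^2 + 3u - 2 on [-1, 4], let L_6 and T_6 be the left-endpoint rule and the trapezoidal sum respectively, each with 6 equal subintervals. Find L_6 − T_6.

-18.75

L_6 ≈ 38.24074.
T_6 ≈ 56.99074.
L_6 − T_6 = -18.75.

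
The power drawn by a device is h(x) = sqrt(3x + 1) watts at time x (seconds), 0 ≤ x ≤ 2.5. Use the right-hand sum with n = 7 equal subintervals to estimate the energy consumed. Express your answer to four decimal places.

Δx = (2.5 − 0)/7 = 5/14.
Right endpoints: 5/14, 5/7, 15/14, 10/7, 25/14, 15/7, 2.5.
h(5/14) ≈ 1.4392, h(5/7) ≈ 1.7728, h(15/14) ≈ 2.0529, h(10/7) ≈ 2.2991, h(25/14) ≈ 2.5213, h(15/7) ≈ 2.7255, h(2.5) ≈ 2.9155.
Sum = Δx · [h(5/14) + h(5/7) + h(15/14) + ...].
Sum ≈ 5.6166.

5.6166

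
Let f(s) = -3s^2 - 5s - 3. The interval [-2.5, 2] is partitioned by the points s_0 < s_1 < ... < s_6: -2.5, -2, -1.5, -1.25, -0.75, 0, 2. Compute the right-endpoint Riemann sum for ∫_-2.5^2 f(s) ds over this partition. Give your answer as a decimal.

Subinterval widths: 0.5, 0.5, 0.25, 0.5, 0.75, 2.
Right endpoints: -2, -1.5, -1.25, -0.75, 0, 2.
f(-2) = -5, f(-1.5) = -2.25, f(-1.25) = -1.4375, f(-0.75) = -0.9375, f(0) = -3, f(2) = -25.
Sum = Σ Δs_i · f(s_i).
Sum = -56.703125.

-56.703125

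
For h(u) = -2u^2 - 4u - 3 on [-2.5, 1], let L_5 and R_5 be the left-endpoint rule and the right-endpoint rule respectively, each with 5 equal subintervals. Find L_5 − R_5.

2.45

L_5 = -10.43.
R_5 = -12.88.
L_5 − R_5 = 2.45.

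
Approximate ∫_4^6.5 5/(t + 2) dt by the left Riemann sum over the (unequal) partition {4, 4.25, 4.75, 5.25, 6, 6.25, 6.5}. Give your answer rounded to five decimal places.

1.80371

Subinterval widths: 0.25, 0.5, 0.5, 0.75, 0.25, 0.25.
Left endpoints: 4, 4.25, 4.75, 5.25, 6, 6.25.
f(4) = 5/6, f(4.25) = 0.8, f(4.75) = 20/27, f(5.25) = 20/29, f(6) = 0.625, f(6.25) = 20/33.
Sum = Σ Δt_i · f(t_i).
Sum ≈ 1.80371.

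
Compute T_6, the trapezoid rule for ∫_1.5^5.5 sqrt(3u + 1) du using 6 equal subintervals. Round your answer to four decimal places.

13.3917

Δu = (5.5 − 1.5)/6 = 2/3.
f(1.5) ≈ 2.3452, f(13/6) ≈ 2.7386, f(17/6) ≈ 3.0822, f(3.5) ≈ 3.3912, f(25/6) ≈ 3.6742, f(29/6) ≈ 3.9370, f(5.5) ≈ 4.1833.
T_6 = (Δu/2)·[f(u_0) + 2f(u_1) + ... + 2f(u_{5}) + f(u_6)].
Sum ≈ 13.3917.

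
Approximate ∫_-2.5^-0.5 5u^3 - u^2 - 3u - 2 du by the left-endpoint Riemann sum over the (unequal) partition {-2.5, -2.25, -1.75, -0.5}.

Subinterval widths: 0.25, 0.5, 1.25.
Left endpoints: -2.5, -2.25, -1.75.
f(-2.5) = -78.875, f(-2.25) = -57.265625, f(-1.75) = -26.609375.
Sum = Σ Δu_i · f(u_i).
Sum = -81.61328125.

-81.61328125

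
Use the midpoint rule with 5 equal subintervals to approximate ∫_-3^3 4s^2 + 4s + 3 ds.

87.12

Δs = (3 − (-3))/5 = 1.2.
Midpoints: -2.4, -1.2, 0, 1.2, 2.4.
f(-2.4) = 16.44, f(-1.2) = 3.96, f(0) = 3, f(1.2) = 13.56, f(2.4) = 35.64.
Sum = Δs · [f(-2.4) + f(-1.2) + f(0) + f(1.2) + f(2.4)].
Sum = 87.12.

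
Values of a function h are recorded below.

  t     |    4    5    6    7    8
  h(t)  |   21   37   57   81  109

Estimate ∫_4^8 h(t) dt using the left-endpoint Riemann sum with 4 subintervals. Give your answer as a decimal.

196

Δt = 1.
Sum = 1·[21 + 37 + 57 + 81] = 196.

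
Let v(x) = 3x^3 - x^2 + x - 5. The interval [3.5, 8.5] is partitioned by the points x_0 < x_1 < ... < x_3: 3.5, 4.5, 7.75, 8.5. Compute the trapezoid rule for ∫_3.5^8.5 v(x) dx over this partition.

3937.65625

Subinterval widths: 1, 3.25, 0.75.
v(3.5) = 114.875, v(4.5) = 252.625, v(7.75) = 1339.140625, v(8.5) = 1773.625.
On each subinterval the trapezoid contributes (Δx_i/2)·[v(x_{i-1}) + v(x_i)].
Sum = 3937.65625.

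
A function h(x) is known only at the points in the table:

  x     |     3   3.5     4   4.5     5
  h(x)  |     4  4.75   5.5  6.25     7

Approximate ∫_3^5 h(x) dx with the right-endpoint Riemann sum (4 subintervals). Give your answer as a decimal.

Δx = 0.5.
Sum = 0.5·[4.75 + 5.5 + 6.25 + 7] = 11.75.

11.75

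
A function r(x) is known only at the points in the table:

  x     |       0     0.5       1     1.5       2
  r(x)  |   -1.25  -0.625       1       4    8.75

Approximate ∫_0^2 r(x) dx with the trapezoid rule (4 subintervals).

Δx = 0.5.
T_4 = (0.5/2)·[(-1.25) + 2·(-0.625) + 2·1 + 2·4 + 8.75] = 4.0625.

4.0625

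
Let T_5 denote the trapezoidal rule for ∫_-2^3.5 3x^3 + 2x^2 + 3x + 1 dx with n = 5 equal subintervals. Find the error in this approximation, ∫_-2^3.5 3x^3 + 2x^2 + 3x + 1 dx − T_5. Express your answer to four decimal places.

-9.7052

Exact integral: ∫_-2^3.5 f(x) dx ≈ 152.338542.
T_5 = 162.04375.
Error ≈ 152.338542 − 162.04375 ≈ -9.7052.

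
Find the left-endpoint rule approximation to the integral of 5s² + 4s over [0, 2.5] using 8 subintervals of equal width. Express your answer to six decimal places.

32.299805

Δs = (2.5 − 0)/8 = 0.3125.
Left endpoints: 0, 0.3125, 0.625, 0.9375, 1.25, 1.5625, 1.875, 2.1875.
f(0) = 0, f(0.3125) = 1.73828125, f(0.625) = 4.453125, f(0.9375) = 8.14453125, f(1.25) = 12.8125, f(1.5625) = 18.45703125, f(1.875) = 25.078125, f(2.1875) = 32.67578125.
Sum = Δs · [f(0) + f(0.3125) + f(0.625) + ...].
Sum ≈ 32.299805.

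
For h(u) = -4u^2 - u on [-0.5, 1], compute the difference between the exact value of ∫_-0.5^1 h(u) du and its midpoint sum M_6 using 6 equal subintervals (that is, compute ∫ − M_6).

Exact integral: ∫_-0.5^1 h(u) du = -1.875.
M_6 = -1.84375.
Error = -1.875 − (-1.84375) = -0.03125.

-0.03125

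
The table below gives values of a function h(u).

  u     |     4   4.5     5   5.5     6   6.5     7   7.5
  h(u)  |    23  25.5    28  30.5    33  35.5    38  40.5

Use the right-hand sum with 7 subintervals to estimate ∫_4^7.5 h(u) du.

Δu = 0.5.
Sum = 0.5·[25.5 + 28 + 30.5 + 33 + 35.5 + 38 + 40.5] = 115.5.

115.5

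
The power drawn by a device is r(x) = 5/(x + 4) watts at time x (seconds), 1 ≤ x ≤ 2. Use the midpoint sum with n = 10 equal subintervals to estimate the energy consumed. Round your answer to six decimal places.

Δx = (2 − 1)/10 = 0.1.
Midpoints: 1.05, 1.15, 1.25, 1.35, 1.45, 1.55, 1.65, 1.75, 1.85, 1.95.
r(1.05) = 100/101, r(1.15) = 100/103, r(1.25) = 20/21, r(1.35) = 100/107, r(1.45) = 100/109, r(1.55) = 100/111, r(1.65) = 100/113, r(1.75) = 20/23, r(1.85) = 100/117, r(1.95) = 100/119.
Sum = Δx · [r(1.05) + r(1.15) + r(1.25) + ...].
Sum ≈ 0.911582.

0.911582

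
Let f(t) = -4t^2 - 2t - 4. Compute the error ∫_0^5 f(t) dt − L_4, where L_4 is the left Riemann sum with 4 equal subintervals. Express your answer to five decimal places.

Exact integral: ∫_0^5 f(t) dt ≈ -211.6666667.
L_4 = -148.125.
Error ≈ -211.6666667 − (-148.125) ≈ -63.54167.

-63.54167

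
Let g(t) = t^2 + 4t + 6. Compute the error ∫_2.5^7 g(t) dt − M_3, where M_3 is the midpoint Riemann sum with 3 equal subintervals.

Exact integral: ∫_2.5^7 g(t) dt = 221.625.
M_3 = 220.78125.
Error = 221.625 − 220.78125 = 0.84375.

0.84375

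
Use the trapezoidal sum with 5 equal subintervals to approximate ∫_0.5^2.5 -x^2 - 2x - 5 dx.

Δx = (2.5 − 0.5)/5 = 0.4.
f(0.5) = -6.25, f(0.9) = -7.61, f(1.3) = -9.29, f(1.7) = -11.29, f(2.1) = -13.61, f(2.5) = -16.25.
T_5 = (Δx/2)·[f(x_0) + 2f(x_1) + ... + 2f(x_{4}) + f(x_5)].
Sum = -21.22.

-21.22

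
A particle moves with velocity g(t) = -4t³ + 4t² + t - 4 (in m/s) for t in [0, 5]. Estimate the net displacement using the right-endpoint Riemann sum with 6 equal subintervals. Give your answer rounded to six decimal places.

-645.462963

Δt = (5 − 0)/6 = 5/6.
Right endpoints: 5/6, 5/3, 2.5, 10/3, 25/6, 5.
g(5/6) = -73/27, g(5/3) = -263/27, g(2.5) = -39, g(10/3) = -2818/27, g(25/6) = -5933/27, g(5) = -399.
Sum = Δt · [g(5/6) + g(5/3) + g(2.5) + ...].
Sum ≈ -645.462963.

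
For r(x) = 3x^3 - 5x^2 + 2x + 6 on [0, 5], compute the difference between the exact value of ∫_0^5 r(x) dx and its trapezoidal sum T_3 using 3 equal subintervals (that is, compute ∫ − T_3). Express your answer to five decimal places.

-40.50926

Exact integral: ∫_0^5 r(x) dx ≈ 315.4166667.
T_3 ≈ 355.9259259.
Error ≈ 315.4166667 − 355.9259259 ≈ -40.50926.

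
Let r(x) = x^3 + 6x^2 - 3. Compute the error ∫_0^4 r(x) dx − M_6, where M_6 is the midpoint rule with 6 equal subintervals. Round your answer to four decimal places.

1.7778

Exact integral: ∫_0^4 r(x) dx = 180.
M_6 ≈ 178.222222.
Error ≈ 180 − 178.222222 ≈ 1.7778.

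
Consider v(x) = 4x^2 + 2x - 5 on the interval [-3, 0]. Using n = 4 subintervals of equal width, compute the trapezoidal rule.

Δx = (0 − (-3))/4 = 0.75.
v(-3) = 25, v(-2.25) = 10.75, v(-1.5) = 1, v(-0.75) = -4.25, v(0) = -5.
T_4 = (Δx/2)·[v(x_0) + 2v(x_1) + 2v(x_2) + 2v(x_3) + v(x_4)].
Sum = 13.125.

13.125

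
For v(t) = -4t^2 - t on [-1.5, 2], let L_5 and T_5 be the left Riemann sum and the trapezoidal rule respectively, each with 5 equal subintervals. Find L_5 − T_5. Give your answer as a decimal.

3.675

L_5 = -13.51.
T_5 = -17.185.
L_5 − T_5 = 3.675.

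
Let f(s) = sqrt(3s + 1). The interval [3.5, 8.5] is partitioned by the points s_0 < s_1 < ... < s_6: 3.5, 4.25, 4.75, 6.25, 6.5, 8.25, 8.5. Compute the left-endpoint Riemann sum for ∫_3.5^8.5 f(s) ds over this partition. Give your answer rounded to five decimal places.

Subinterval widths: 0.75, 0.5, 1.5, 0.25, 1.75, 0.25.
Left endpoints: 3.5, 4.25, 4.75, 6.25, 6.5, 8.25.
f(3.5) ≈ 3.39116, f(4.25) ≈ 3.70810, f(4.75) ≈ 3.90512, f(6.25) ≈ 4.44410, f(6.5) ≈ 4.52769, f(8.25) ≈ 5.07445.
Sum = Σ Δs_i · f(s_i).
Sum ≈ 20.55821.

20.55821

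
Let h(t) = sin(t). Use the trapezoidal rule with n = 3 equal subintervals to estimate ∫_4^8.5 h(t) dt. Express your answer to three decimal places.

Δt = (8.5 − 4)/3 = 1.5.
h(4) ≈ -0.757, h(5.5) ≈ -0.706, h(7) ≈ 0.657, h(8.5) ≈ 0.798.
T_3 = (Δt/2)·[h(t_0) + 2h(t_1) + 2h(t_2) + h(t_3)].
Sum ≈ -0.042.

-0.042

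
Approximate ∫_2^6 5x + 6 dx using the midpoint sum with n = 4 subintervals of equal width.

Δx = (6 − 2)/4 = 1.
Midpoints: 2.5, 3.5, 4.5, 5.5.
f(2.5) = 18.5, f(3.5) = 23.5, f(4.5) = 28.5, f(5.5) = 33.5.
Sum = Δx · [f(2.5) + f(3.5) + f(4.5) + f(5.5)].
Sum = 104.

104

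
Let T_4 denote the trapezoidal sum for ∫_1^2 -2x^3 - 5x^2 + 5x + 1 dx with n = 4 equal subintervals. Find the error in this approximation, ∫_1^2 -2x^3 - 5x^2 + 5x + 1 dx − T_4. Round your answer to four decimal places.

Exact integral: ∫_1^2 f(x) dx ≈ -10.666667.
T_4 = -10.8125.
Error ≈ -10.666667 − (-10.8125) ≈ 0.1458.

0.1458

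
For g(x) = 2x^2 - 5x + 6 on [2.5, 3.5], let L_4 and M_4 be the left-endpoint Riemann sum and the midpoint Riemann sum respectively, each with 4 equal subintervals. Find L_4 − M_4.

L_4 = 8.3125.
M_4 = 9.15625.
L_4 − M_4 = -0.84375.

-0.84375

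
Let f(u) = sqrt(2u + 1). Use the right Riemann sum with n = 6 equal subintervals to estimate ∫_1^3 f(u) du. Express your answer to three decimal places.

Δu = (3 − 1)/6 = 1/3.
Right endpoints: 4/3, 5/3, 2, 7/3, 8/3, 3.
f(4/3) ≈ 1.915, f(5/3) ≈ 2.082, f(2) ≈ 2.236, f(7/3) ≈ 2.380, f(8/3) ≈ 2.517, f(3) ≈ 2.646.
Sum = Δu · [f(4/3) + f(5/3) + f(2) + ...].
Sum ≈ 4.592.

4.592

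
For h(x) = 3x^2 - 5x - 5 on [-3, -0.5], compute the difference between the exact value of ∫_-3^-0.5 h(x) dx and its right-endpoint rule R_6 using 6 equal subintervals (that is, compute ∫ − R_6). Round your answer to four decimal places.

Exact integral: ∫_-3^-0.5 h(x) dx = 36.25.
R_6 ≈ 28.394097.
Error ≈ 36.25 − 28.394097 ≈ 7.8559.

7.8559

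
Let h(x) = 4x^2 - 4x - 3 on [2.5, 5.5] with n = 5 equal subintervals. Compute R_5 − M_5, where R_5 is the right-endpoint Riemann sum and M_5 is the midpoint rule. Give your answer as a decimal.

R_5 = 169.92.
M_5 = 143.64.
R_5 − M_5 = 26.28.

26.28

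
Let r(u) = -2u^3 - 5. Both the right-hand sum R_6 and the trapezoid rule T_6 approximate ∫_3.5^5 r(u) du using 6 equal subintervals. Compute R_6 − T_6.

-20.53125

R_6 = -265.8984375.
T_6 = -245.3671875.
R_6 − T_6 = -20.53125.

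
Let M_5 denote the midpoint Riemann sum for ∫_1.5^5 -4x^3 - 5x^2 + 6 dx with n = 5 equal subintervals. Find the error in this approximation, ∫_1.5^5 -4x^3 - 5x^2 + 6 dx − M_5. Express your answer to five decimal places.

Exact integral: ∫_1.5^5 f(x) dx ≈ -801.6458333.
M_5 = -795.3575.
Error ≈ -801.6458333 − (-795.3575) ≈ -6.28833.

-6.28833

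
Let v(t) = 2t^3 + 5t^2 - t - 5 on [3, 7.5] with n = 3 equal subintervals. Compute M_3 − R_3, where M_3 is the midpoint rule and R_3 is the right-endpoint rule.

M_3 = 2122.734375.
R_3 = 2981.25.
M_3 − R_3 = -858.515625.

-858.515625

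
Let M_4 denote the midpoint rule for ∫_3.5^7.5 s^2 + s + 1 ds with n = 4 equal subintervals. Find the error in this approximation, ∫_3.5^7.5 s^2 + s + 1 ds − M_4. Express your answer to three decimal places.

Exact integral: ∫_3.5^7.5 f(s) ds ≈ 152.33333.
M_4 = 152.
Error ≈ 152.33333 − 152 ≈ 0.333.

0.333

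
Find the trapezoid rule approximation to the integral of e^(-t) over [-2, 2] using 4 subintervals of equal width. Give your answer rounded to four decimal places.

Δt = (2 − (-2))/4 = 1.
f(-2) ≈ 7.3891, f(-1) ≈ 2.7183, f(0) ≈ 1.0000, f(1) ≈ 0.3679, f(2) ≈ 0.1353.
T_4 = (Δt/2)·[f(t_0) + 2f(t_1) + 2f(t_2) + 2f(t_3) + f(t_4)].
Sum ≈ 7.8484.

7.8484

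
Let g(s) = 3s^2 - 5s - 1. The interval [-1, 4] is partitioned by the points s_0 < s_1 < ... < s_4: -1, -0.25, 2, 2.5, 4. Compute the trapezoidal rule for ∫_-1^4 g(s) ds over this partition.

Subinterval widths: 0.75, 2.25, 0.5, 1.5.
g(-1) = 7, g(-0.25) = 0.4375, g(2) = 1, g(2.5) = 5.25, g(4) = 27.
On each subinterval the trapezoid contributes (Δs_i/2)·[g(s_{i-1}) + g(s_i)].
Sum = 30.15625.

30.15625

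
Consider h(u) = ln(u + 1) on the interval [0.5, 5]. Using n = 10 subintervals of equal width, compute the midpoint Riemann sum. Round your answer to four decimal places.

Δu = (5 − 0.5)/10 = 0.45.
Midpoints: 0.725, 1.175, 1.625, 2.075, 2.525, 2.975, 3.425, 3.875, 4.325, 4.775.
h(0.725) ≈ 0.5452, h(1.175) ≈ 0.7770, h(1.625) ≈ 0.9651, h(2.075) ≈ 1.1233, h(2.525) ≈ 1.2599, h(2.975) ≈ 1.3800, h(3.425) ≈ 1.4873, h(3.875) ≈ 1.5841, h(4.325) ≈ 1.6724, h(4.775) ≈ 1.7535.
Sum = Δu · [h(0.725) + h(1.175) + h(1.625) + ...].
Sum ≈ 5.6465.

5.6465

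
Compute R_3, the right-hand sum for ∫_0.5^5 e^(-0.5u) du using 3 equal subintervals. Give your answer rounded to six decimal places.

Δu = (5 − 0.5)/3 = 1.5.
Right endpoints: 2, 3.5, 5.
f(2) ≈ 0.367879, f(3.5) ≈ 0.173774, f(5) ≈ 0.082085.
Sum = Δu · [f(2) + f(3.5) + f(5)].
Sum ≈ 0.935608.

0.935608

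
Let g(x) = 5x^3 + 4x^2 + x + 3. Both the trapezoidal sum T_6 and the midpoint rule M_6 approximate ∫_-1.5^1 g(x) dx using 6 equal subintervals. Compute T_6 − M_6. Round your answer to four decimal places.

T_6 ≈ 7.648293.
M_6 ≈ 7.621166.
T_6 − M_6 ≈ 0.0271.

0.0271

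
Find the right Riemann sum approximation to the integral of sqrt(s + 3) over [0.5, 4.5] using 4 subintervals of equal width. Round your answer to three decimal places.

Δs = (4.5 − 0.5)/4 = 1.
Right endpoints: 1.5, 2.5, 3.5, 4.5.
f(1.5) ≈ 2.121, f(2.5) ≈ 2.345, f(3.5) ≈ 2.550, f(4.5) ≈ 2.739.
Sum = Δs · [f(1.5) + f(2.5) + f(3.5) + f(4.5)].
Sum ≈ 9.755.

9.755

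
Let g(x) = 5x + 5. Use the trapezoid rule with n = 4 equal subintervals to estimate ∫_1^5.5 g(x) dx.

Δx = (5.5 − 1)/4 = 1.125.
g(1) = 10, g(2.125) = 15.625, g(3.25) = 21.25, g(4.375) = 26.875, g(5.5) = 32.5.
T_4 = (Δx/2)·[g(x_0) + 2g(x_1) + 2g(x_2) + 2g(x_3) + g(x_4)].
Sum = 95.625.

95.625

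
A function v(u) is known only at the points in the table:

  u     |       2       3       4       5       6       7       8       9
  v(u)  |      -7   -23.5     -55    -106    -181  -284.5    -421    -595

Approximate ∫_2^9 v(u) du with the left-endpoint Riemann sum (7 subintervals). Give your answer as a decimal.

-1078

Δu = 1.
Sum = 1·[(-7) + (-23.5) + (-55) + (-106) + (-181) + (-284.5) + (-421)] = -1078.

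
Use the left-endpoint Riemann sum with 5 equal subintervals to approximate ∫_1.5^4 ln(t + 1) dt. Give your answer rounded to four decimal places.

Δt = (4 − 1.5)/5 = 0.5.
Left endpoints: 1.5, 2, 2.5, 3, 3.5.
f(1.5) ≈ 0.9163, f(2) ≈ 1.0986, f(2.5) ≈ 1.2528, f(3) ≈ 1.3863, f(3.5) ≈ 1.5041.
Sum = Δt · [f(1.5) + f(2) + f(2.5) + f(3) + f(3.5)].
Sum ≈ 3.0790.

3.0790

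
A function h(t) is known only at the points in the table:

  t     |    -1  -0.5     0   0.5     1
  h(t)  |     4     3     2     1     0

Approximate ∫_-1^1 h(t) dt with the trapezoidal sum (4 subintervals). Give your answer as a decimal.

4

Δt = 0.5.
T_4 = (0.5/2)·[4 + 2·3 + 2·2 + 2·1 + 0] = 4.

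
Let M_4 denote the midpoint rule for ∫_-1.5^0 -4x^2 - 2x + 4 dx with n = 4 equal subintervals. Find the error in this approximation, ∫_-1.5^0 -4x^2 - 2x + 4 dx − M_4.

-0.0703125

Exact integral: ∫_-1.5^0 f(x) dx = 3.75.
M_4 = 3.8203125.
Error = 3.75 − 3.8203125 = -0.0703125.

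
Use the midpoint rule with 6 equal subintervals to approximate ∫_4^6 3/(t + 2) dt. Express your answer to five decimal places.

Δt = (6 − 4)/6 = 1/3.
Midpoints: 25/6, 4.5, 29/6, 31/6, 5.5, 35/6.
f(25/6) = 18/37, f(4.5) = 6/13, f(29/6) = 18/41, f(31/6) = 18/43, f(5.5) = 0.4, f(35/6) = 18/47.
Sum = Δt · [f(25/6) + f(4.5) + f(29/6) + ...].
Sum ≈ 0.86288.

0.86288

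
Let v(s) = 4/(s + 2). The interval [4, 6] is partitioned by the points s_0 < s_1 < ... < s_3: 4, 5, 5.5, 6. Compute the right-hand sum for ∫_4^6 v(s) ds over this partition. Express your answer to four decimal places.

1.0881

Subinterval widths: 1, 0.5, 0.5.
Right endpoints: 5, 5.5, 6.
v(5) = 4/7, v(5.5) = 8/15, v(6) = 0.5.
Sum = Σ Δs_i · v(s_i).
Sum ≈ 1.0881.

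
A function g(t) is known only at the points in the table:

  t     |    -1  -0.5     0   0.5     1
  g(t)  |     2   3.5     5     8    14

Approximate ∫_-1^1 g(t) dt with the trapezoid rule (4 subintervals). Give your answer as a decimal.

12.25

Δt = 0.5.
T_4 = (0.5/2)·[2 + 2·3.5 + 2·5 + 2·8 + 14] = 12.25.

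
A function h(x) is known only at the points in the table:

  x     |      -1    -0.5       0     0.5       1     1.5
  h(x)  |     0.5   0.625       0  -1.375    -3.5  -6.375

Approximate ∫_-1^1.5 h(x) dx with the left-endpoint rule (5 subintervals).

Δx = 0.5.
Sum = 0.5·[0.5 + 0.625 + 0 + (-1.375) + (-3.5)] = -1.875.

-1.875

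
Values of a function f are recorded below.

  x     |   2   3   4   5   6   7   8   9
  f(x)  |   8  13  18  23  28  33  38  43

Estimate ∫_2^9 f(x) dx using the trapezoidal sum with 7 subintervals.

178.5

Δx = 1.
T_7 = (1/2)·[8 + 2·13 + 2·18 + 2·23 + 2·28 + 2·33 + 2·38 + 43] = 178.5.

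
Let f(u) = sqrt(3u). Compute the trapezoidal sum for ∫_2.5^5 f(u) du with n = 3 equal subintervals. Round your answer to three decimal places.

Δu = (5 − 2.5)/3 = 5/6.
f(2.5) ≈ 2.739, f(10/3) ≈ 3.162, f(25/6) ≈ 3.536, f(5) ≈ 3.873.
T_3 = (Δu/2)·[f(u_0) + 2f(u_1) + 2f(u_2) + f(u_3)].
Sum ≈ 8.336.

8.336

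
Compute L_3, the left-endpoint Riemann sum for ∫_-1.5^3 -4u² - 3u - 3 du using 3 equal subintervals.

-40.5

Δu = (3 − (-1.5))/3 = 1.5.
Left endpoints: -1.5, 0, 1.5.
f(-1.5) = -7.5, f(0) = -3, f(1.5) = -16.5.
Sum = Δu · [f(-1.5) + f(0) + f(1.5)].
Sum = -40.5.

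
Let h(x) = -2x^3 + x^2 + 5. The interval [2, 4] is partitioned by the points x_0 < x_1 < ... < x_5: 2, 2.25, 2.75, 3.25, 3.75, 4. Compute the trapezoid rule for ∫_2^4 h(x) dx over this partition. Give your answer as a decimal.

-92.484375

Subinterval widths: 0.25, 0.5, 0.5, 0.5, 0.25.
h(2) = -7, h(2.25) = -12.71875, h(2.75) = -29.03125, h(3.25) = -53.09375, h(3.75) = -86.40625, h(4) = -107.
On each subinterval the trapezoid contributes (Δx_i/2)·[h(x_{i-1}) + h(x_i)].
Sum = -92.484375.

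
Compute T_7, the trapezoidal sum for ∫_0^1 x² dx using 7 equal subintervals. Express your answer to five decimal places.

Δx = (1 − 0)/7 = 1/7.
f(0) = 0, f(1/7) = 1/49, f(2/7) = 4/49, f(3/7) = 9/49, f(4/7) = 16/49, f(5/7) = 25/49, f(6/7) = 36/49, f(1) = 1.
T_7 = (Δx/2)·[f(x_0) + 2f(x_1) + ... + 2f(x_{6}) + f(x_7)].
Sum ≈ 0.33673.

0.33673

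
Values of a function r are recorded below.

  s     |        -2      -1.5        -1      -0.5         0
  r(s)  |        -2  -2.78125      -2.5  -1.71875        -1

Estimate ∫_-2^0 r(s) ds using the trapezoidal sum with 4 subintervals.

-4.25

Δs = 0.5.
T_4 = (0.5/2)·[(-2) + 2·(-2.78125) + 2·(-2.5) + 2·(-1.71875) + (-1)] = -4.25.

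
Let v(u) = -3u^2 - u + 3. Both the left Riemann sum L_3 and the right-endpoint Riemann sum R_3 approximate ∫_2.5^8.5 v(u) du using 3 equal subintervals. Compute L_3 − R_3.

L_3 = -421.5.
R_3 = -829.5.
L_3 − R_3 = 408.

408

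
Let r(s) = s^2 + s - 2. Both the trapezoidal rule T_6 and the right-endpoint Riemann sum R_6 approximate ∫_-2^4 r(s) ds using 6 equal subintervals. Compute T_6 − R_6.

-9

T_6 = 19.
R_6 = 28.
T_6 − R_6 = -9.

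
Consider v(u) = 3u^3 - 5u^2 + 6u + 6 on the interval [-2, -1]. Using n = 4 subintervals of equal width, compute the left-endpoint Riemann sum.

Δu = (-1 − (-2))/4 = 0.25.
Left endpoints: -2, -1.75, -1.5, -1.25.
v(-2) = -50, v(-1.75) = -35.890625, v(-1.5) = -24.375, v(-1.25) = -15.171875.
Sum = Δu · [v(-2) + v(-1.75) + v(-1.5) + v(-1.25)].
Sum = -31.359375.

-31.359375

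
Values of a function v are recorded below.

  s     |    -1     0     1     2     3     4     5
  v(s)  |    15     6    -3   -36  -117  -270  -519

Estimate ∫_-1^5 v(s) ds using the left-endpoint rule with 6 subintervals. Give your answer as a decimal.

-405

Δs = 1.
Sum = 1·[15 + 6 + (-3) + (-36) + (-117) + (-270)] = -405.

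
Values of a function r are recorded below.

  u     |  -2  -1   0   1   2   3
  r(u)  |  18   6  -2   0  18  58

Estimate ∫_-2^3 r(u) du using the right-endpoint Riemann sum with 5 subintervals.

80

Δu = 1.
Sum = 1·[6 + (-2) + 0 + 18 + 58] = 80.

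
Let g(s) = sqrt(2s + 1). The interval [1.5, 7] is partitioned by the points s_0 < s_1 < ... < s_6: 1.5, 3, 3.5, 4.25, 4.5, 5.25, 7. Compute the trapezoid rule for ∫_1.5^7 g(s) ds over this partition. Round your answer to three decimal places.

Subinterval widths: 1.5, 0.5, 0.75, 0.25, 0.75, 1.75.
g(1.5) ≈ 2.000, g(3) ≈ 2.646, g(3.5) ≈ 2.828, g(4.25) ≈ 3.082, g(4.5) ≈ 3.162, g(5.25) ≈ 3.391, g(7) ≈ 3.873.
On each subinterval the trapezoid contributes (Δs_i/2)·[g(s_{i-1}) + g(s_i)].
Sum ≈ 16.664.

16.664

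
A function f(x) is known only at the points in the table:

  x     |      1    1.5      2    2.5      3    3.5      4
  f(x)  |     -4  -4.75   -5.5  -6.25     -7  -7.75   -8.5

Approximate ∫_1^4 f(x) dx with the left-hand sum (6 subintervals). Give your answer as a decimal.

-17.625

Δx = 0.5.
Sum = 0.5·[(-4) + (-4.75) + (-5.5) + (-6.25) + (-7) + (-7.75)] = -17.625.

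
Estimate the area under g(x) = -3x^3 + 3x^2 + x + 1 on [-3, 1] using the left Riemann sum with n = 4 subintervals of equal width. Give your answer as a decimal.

Δx = (1 − (-3))/4 = 1.
Left endpoints: -3, -2, -1, 0.
g(-3) = 106, g(-2) = 35, g(-1) = 6, g(0) = 1.
Sum = Δx · [g(-3) + g(-2) + g(-1) + g(0)].
Sum = 148.

148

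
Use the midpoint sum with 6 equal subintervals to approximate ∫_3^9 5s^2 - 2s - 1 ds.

Δs = (9 − 3)/6 = 1.
Midpoints: 3.5, 4.5, 5.5, 6.5, 7.5, 8.5.
f(3.5) = 53.25, f(4.5) = 91.25, f(5.5) = 139.25, f(6.5) = 197.25, f(7.5) = 265.25, f(8.5) = 343.25.
Sum = Δs · [f(3.5) + f(4.5) + f(5.5) + ...].
Sum = 1089.5.

1089.5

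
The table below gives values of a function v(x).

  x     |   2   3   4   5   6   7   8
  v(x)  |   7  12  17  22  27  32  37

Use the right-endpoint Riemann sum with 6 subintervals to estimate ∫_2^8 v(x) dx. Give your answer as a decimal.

Δx = 1.
Sum = 1·[12 + 17 + 22 + 27 + 32 + 37] = 147.

147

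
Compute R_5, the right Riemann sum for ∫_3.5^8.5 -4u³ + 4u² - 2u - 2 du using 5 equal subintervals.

Δu = (8.5 − 3.5)/5 = 1.
Right endpoints: 4.5, 5.5, 6.5, 7.5, 8.5.
f(4.5) = -294.5, f(5.5) = -557.5, f(6.5) = -944.5, f(7.5) = -1479.5, f(8.5) = -2186.5.
Sum = Δu · [f(4.5) + f(5.5) + f(6.5) + f(7.5) + f(8.5)].
Sum = -5462.5.

-5462.5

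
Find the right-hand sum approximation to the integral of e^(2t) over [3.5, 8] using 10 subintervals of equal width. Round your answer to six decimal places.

Δt = (8 − 3.5)/10 = 0.45.
Right endpoints: 3.95, 4.4, 4.85, 5.3, 5.75, 6.2, 6.65, 7.1, 7.55, 8.
f(3.95) ≈ 2697.282328, f(4.4) ≈ 6634.244006, f(4.85) ≈ 16317.607198, f(5.3) ≈ 40134.837431, f(5.75) ≈ 98715.771011, f(6.2) ≈ 242801.617498, f(6.65) ≈ 597195.613793, f(7.1) ≈ 1468864.189654, f(7.55) ≈ 3612822.930740, f(8) ≈ 8886110.520508.
Sum = Δt · [f(3.95) + f(4.4) + f(4.85) + ...].
Sum ≈ 6737532.576375.

6737532.576375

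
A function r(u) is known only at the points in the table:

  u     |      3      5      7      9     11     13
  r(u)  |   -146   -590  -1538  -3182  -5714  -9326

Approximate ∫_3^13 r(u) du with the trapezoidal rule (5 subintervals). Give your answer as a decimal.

-31520

Δu = 2.
T_5 = (2/2)·[(-146) + 2·(-590) + 2·(-1538) + 2·(-3182) + 2·(-5714) + (-9326)] = -31520.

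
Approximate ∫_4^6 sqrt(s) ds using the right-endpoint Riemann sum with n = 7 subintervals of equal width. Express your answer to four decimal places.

4.5285

Δs = (6 − 4)/7 = 2/7.
Right endpoints: 30/7, 32/7, 34/7, 36/7, 38/7, 40/7, 6.
f(30/7) ≈ 2.0702, f(32/7) ≈ 2.1381, f(34/7) ≈ 2.2039, f(36/7) ≈ 2.2678, f(38/7) ≈ 2.3299, f(40/7) ≈ 2.3905, f(6) ≈ 2.4495.
Sum = Δs · [f(30/7) + f(32/7) + f(34/7) + ...].
Sum ≈ 4.5285.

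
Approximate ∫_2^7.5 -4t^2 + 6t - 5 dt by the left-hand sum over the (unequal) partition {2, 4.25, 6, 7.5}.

Subinterval widths: 2.25, 1.75, 1.5.
Left endpoints: 2, 4.25, 6.
f(2) = -9, f(4.25) = -51.75, f(6) = -113.
Sum = Σ Δt_i · f(t_i).
Sum = -280.3125.

-280.3125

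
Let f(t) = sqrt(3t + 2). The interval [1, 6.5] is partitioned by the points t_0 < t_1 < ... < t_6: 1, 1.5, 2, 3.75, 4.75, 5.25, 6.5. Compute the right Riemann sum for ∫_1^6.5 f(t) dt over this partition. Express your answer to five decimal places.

20.99274

Subinterval widths: 0.5, 0.5, 1.75, 1, 0.5, 1.25.
Right endpoints: 1.5, 2, 3.75, 4.75, 5.25, 6.5.
f(1.5) ≈ 2.54951, f(2) ≈ 2.82843, f(3.75) ≈ 3.64005, f(4.75) ≈ 4.03113, f(5.25) ≈ 4.21307, f(6.5) ≈ 4.63681.
Sum = Σ Δt_i · f(t_i).
Sum ≈ 20.99274.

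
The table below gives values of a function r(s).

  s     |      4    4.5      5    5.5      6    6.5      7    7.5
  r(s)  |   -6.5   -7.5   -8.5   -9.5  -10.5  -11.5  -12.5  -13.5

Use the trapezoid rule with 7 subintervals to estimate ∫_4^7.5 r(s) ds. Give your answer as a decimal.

-35

Δs = 0.5.
T_7 = (0.5/2)·[(-6.5) + 2·(-7.5) + 2·(-8.5) + 2·(-9.5) + 2·(-10.5) + 2·(-11.5) + 2·(-12.5) + (-13.5)] = -35.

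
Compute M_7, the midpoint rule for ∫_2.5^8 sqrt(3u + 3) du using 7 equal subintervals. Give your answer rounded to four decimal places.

23.6205

Δu = (8 − 2.5)/7 = 11/14.
Midpoints: 81/28, 103/28, 125/28, 5.25, 169/28, 191/28, 213/28.
f(81/28) ≈ 3.4174, f(103/28) ≈ 3.7464, f(125/28) ≈ 4.0488, f(5.25) ≈ 4.3301, f(169/28) ≈ 4.5943, f(191/28) ≈ 4.8440, f(213/28) ≈ 5.0815.
Sum = Δu · [f(81/28) + f(103/28) + f(125/28) + ...].
Sum ≈ 23.6205.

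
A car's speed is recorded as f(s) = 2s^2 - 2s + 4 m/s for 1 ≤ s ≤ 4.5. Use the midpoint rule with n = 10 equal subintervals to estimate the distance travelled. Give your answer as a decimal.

Δs = (4.5 − 1)/10 = 0.35.
Midpoints: 1.175, 1.525, 1.875, 2.225, 2.575, 2.925, 3.275, 3.625, 3.975, 4.325.
f(1.175) = 4.41125, f(1.525) = 5.60125, f(1.875) = 7.28125, f(2.225) = 9.45125, f(2.575) = 12.11125, f(2.925) = 15.26125, f(3.275) = 18.90125, f(3.625) = 23.03125, f(3.975) = 27.65125, f(4.325) = 32.76125.
Sum = Δs · [f(1.175) + f(1.525) + f(1.875) + ...].
Sum = 54.761875.

54.761875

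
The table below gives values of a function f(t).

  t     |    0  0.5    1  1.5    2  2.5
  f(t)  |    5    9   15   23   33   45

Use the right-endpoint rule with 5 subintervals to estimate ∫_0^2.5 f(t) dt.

Δt = 0.5.
Sum = 0.5·[9 + 15 + 23 + 33 + 45] = 62.5.

62.5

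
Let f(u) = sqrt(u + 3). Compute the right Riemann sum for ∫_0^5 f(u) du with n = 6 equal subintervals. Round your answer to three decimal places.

12.071

Δu = (5 − 0)/6 = 5/6.
Right endpoints: 5/6, 5/3, 2.5, 10/3, 25/6, 5.
f(5/6) ≈ 1.958, f(5/3) ≈ 2.160, f(2.5) ≈ 2.345, f(10/3) ≈ 2.517, f(25/6) ≈ 2.677, f(5) ≈ 2.828.
Sum = Δu · [f(5/6) + f(5/3) + f(2.5) + ...].
Sum ≈ 12.071.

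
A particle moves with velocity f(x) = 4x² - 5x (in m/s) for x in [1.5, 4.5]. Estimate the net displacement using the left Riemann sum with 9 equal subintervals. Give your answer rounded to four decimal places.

Δx = (4.5 − 1.5)/9 = 1/3.
Left endpoints: 1.5, 11/6, 13/6, 2.5, 17/6, 19/6, 3.5, 23/6, 25/6.
f(1.5) = 1.5, f(11/6) = 77/18, f(13/6) = 143/18, f(2.5) = 12.5, f(17/6) = 323/18, f(19/6) = 437/18, f(3.5) = 31.5, f(23/6) = 713/18, f(25/6) = 875/18.
Sum = Δx · [f(1.5) + f(11/6) + f(13/6) + ...].
Sum ≈ 62.7222.

62.7222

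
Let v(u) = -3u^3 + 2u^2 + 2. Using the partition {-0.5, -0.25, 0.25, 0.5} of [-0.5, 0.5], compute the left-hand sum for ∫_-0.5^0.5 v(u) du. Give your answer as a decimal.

2.32421875

Subinterval widths: 0.25, 0.5, 0.25.
Left endpoints: -0.5, -0.25, 0.25.
v(-0.5) = 2.875, v(-0.25) = 2.171875, v(0.25) = 2.078125.
Sum = Σ Δu_i · v(u_i).
Sum = 2.32421875.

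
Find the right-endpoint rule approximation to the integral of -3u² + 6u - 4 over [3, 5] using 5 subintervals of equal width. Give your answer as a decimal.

-65.36

Δu = (5 − 3)/5 = 0.4.
Right endpoints: 3.4, 3.8, 4.2, 4.6, 5.
f(3.4) = -18.28, f(3.8) = -24.52, f(4.2) = -31.72, f(4.6) = -39.88, f(5) = -49.
Sum = Δu · [f(3.4) + f(3.8) + f(4.2) + f(4.6) + f(5)].
Sum = -65.36.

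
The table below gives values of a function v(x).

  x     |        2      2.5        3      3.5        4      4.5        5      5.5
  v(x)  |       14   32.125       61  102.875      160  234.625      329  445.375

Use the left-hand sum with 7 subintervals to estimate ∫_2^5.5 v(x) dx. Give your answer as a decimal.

466.8125

Δx = 0.5.
Sum = 0.5·[14 + 32.125 + 61 + 102.875 + 160 + 234.625 + 329] = 466.8125.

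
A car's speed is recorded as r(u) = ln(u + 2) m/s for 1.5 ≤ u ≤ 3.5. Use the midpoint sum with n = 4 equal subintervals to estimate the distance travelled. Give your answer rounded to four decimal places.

2.9925

Δu = (3.5 − 1.5)/4 = 0.5.
Midpoints: 1.75, 2.25, 2.75, 3.25.
r(1.75) ≈ 1.3218, r(2.25) ≈ 1.4469, r(2.75) ≈ 1.5581, r(3.25) ≈ 1.6582.
Sum = Δu · [r(1.75) + r(2.25) + r(2.75) + r(3.25)].
Sum ≈ 2.9925.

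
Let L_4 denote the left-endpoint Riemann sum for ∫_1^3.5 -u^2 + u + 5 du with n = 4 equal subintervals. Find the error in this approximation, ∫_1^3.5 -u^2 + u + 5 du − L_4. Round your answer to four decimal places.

Exact integral: ∫_1^3.5 f(u) du ≈ 4.166667.
L_4 = 6.73828125.
Error ≈ 4.166667 − 6.73828125 ≈ -2.5716.

-2.5716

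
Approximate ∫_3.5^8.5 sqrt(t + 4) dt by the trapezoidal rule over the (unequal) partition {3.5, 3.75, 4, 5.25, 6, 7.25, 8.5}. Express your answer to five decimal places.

15.76561

Subinterval widths: 0.25, 0.25, 1.25, 0.75, 1.25, 1.25.
f(3.5) ≈ 2.73861, f(3.75) ≈ 2.78388, f(4) ≈ 2.82843, f(5.25) ≈ 3.04138, f(6) ≈ 3.16228, f(7.25) ≈ 3.35410, f(8.5) ≈ 3.53553.
On each subinterval the trapezoid contributes (Δt_i/2)·[f(t_{i-1}) + f(t_i)].
Sum ≈ 15.76561.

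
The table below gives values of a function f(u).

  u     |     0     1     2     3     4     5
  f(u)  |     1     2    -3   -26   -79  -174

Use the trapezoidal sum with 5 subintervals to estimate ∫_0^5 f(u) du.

-192.5

Δu = 1.
T_5 = (1/2)·[1 + 2·2 + 2·(-3) + 2·(-26) + 2·(-79) + (-174)] = -192.5.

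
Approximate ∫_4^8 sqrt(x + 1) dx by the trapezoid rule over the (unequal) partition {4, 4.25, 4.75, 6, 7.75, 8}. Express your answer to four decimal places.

10.5386

Subinterval widths: 0.25, 0.5, 1.25, 1.75, 0.25.
f(4) ≈ 2.2361, f(4.25) ≈ 2.2913, f(4.75) ≈ 2.3979, f(6) ≈ 2.6458, f(7.75) ≈ 2.9580, f(8) ≈ 3.0000.
On each subinterval the trapezoid contributes (Δx_i/2)·[f(x_{i-1}) + f(x_i)].
Sum ≈ 10.5386.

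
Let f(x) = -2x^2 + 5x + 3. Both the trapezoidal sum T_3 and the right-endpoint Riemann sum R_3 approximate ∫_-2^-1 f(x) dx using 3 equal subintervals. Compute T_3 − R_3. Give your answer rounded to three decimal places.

-1.833

T_3 ≈ -9.20370.
R_3 ≈ -7.37037.
T_3 − R_3 ≈ -1.833.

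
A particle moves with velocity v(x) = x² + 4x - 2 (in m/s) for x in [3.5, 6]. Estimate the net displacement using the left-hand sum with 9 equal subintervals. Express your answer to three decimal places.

95.553

Δx = (6 − 3.5)/9 = 5/18.
Left endpoints: 3.5, 34/9, 73/18, 13/3, 83/18, 44/9, 31/6, 49/9, 103/18.
v(3.5) = 24.25, v(34/9) = 2218/81, v(73/18) = 9937/324, v(13/3) = 307/9, v(83/18) = 12217/324, v(44/9) = 3358/81, v(31/6) = 1633/36, v(49/9) = 4003/81, v(103/18) = 17377/324.
Sum = Δx · [v(3.5) + v(34/9) + v(73/18) + ...].
Sum ≈ 95.553.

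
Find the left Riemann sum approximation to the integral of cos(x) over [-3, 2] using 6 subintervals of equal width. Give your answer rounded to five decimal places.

0.74981

Δx = (2 − (-3))/6 = 5/6.
Left endpoints: -3, -13/6, -4/3, -0.5, 1/3, 7/6.
f(-3) ≈ -0.98999, f(-13/6) ≈ -0.56123, f(-4/3) ≈ 0.23524, f(-0.5) ≈ 0.87758, f(1/3) ≈ 0.94496, f(7/6) ≈ 0.39322.
Sum = Δx · [f(-3) + f(-13/6) + f(-4/3) + ...].
Sum ≈ 0.74981.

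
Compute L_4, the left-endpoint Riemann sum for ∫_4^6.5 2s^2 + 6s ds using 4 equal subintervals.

Δs = (6.5 − 4)/4 = 0.625.
Left endpoints: 4, 4.625, 5.25, 5.875.
f(4) = 56, f(4.625) = 70.53125, f(5.25) = 86.625, f(5.875) = 104.28125.
Sum = Δs · [f(4) + f(4.625) + f(5.25) + f(5.875)].
Sum = 198.3984375.

198.3984375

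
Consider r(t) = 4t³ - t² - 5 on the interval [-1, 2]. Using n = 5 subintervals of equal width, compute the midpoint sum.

Δt = (2 − (-1))/5 = 0.6.
Midpoints: -0.7, -0.1, 0.5, 1.1, 1.7.
r(-0.7) = -6.862, r(-0.1) = -5.014, r(0.5) = -4.75, r(1.1) = -0.886, r(1.7) = 11.762.
Sum = Δt · [r(-0.7) + r(-0.1) + r(0.5) + r(1.1) + r(1.7)].
Sum = -3.45.

-3.45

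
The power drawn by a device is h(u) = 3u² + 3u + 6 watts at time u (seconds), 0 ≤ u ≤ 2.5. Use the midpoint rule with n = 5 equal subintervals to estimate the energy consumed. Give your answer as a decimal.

Δu = (2.5 − 0)/5 = 0.5.
Midpoints: 0.25, 0.75, 1.25, 1.75, 2.25.
h(0.25) = 6.9375, h(0.75) = 9.9375, h(1.25) = 14.4375, h(1.75) = 20.4375, h(2.25) = 27.9375.
Sum = Δu · [h(0.25) + h(0.75) + h(1.25) + h(1.75) + h(2.25)].
Sum = 39.84375.

39.84375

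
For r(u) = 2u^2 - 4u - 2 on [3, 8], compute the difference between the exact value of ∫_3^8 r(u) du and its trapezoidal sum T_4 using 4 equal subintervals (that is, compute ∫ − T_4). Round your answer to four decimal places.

-2.6042

Exact integral: ∫_3^8 r(u) du ≈ 203.333333.
T_4 = 205.9375.
Error ≈ 203.333333 − 205.9375 ≈ -2.6042.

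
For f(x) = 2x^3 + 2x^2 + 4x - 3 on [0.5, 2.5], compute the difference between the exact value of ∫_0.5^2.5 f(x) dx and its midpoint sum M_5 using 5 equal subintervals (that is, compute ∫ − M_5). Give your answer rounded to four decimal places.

0.2933

Exact integral: ∫_0.5^2.5 f(x) dx ≈ 35.833333.
M_5 = 35.54.
Error ≈ 35.833333 − 35.54 ≈ 0.2933.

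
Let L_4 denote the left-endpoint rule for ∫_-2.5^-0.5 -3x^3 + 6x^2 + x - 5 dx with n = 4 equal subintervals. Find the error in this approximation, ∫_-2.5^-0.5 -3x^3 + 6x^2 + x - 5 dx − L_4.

-21.75

Exact integral: ∫_-2.5^-0.5 f(x) dx = 47.25.
L_4 = 69.
Error = 47.25 − 69 = -21.75.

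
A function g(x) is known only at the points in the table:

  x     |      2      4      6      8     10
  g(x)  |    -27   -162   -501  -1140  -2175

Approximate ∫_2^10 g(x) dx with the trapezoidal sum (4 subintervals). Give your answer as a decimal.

-5808

Δx = 2.
T_4 = (2/2)·[(-27) + 2·(-162) + 2·(-501) + 2·(-1140) + (-2175)] = -5808.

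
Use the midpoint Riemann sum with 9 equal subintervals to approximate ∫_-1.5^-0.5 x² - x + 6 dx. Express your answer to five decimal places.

Δx = (-0.5 − (-1.5))/9 = 1/9.
Midpoints: -13/9, -4/3, -11/9, -10/9, -1, -8/9, -7/9, -2/3, -5/9.
f(-13/9) = 772/81, f(-4/3) = 82/9, f(-11/9) = 706/81, f(-10/9) = 676/81, f(-1) = 8, f(-8/9) = 622/81, f(-7/9) = 598/81, f(-2/3) = 64/9, f(-5/9) = 556/81.
Sum = Δx · [f(-13/9) + f(-4/3) + f(-11/9) + ...].
Sum ≈ 8.08230.

8.08230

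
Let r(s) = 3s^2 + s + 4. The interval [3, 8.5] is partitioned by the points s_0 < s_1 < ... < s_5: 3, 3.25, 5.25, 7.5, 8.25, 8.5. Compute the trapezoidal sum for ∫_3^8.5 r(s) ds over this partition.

650.671875

Subinterval widths: 0.25, 2, 2.25, 0.75, 0.25.
r(3) = 34, r(3.25) = 38.9375, r(5.25) = 91.9375, r(7.5) = 180.25, r(8.25) = 216.4375, r(8.5) = 229.25.
On each subinterval the trapezoid contributes (Δs_i/2)·[r(s_{i-1}) + r(s_i)].
Sum = 650.671875.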